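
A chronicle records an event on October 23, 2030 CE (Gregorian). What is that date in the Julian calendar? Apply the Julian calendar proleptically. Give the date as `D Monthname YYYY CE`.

10 October 2030 CE

The Julian–Gregorian offset here is 13 days (Julian trailing).
23 October 2030 Gregorian − 13 days → 10 October 2030 Julian.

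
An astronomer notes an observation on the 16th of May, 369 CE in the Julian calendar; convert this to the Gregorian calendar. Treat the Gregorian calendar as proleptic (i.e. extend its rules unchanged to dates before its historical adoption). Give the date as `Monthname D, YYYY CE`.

May 17, 369 CE

The Julian–Gregorian offset here is 1 day (Julian trailing).
16 May 369 Julian + 1 day → 17 May 369 Gregorian.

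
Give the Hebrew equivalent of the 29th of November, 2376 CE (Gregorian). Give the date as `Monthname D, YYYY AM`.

Julian Day Number of the source date = 2589209.
Converting JDN 2589209 to the Hebrew calendar gives 16 Kislev 6137 AM.

Kislev 16, 6137 AM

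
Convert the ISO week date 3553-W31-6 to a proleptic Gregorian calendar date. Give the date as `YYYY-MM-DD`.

ISO week 1 of 3553 is the week containing the first Thursday of 3553.
Week 31, day 6 (Saturday) lands on 3553-08-01.

3553-08-01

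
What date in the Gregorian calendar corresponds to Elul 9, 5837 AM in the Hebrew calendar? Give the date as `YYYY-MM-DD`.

Julian Day Number of the source date = 2479909.
Converting JDN 2479909 to the Gregorian calendar gives 28 August 2077 CE.

2077-08-28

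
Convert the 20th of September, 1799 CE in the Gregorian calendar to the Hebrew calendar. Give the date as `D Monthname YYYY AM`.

Julian Day Number of the source date = 2378394.
Converting JDN 2378394 to the Hebrew calendar gives 20 Elul 5559 AM.

20 Elul 5559 AM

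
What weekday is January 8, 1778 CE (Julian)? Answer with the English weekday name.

Equivalently 19 January 1778 Gregorian, JDN 2370480.
2370480 ≡ 0 (mod 7); counting from Monday = 0 gives Monday.

Monday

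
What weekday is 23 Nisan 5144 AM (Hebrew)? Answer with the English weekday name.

Friday

Equivalently 23 April 1384 Gregorian, JDN 2226669.
JDN 2226669 mod 7 = 4, and JDN 0 was a Monday, so this is a Friday.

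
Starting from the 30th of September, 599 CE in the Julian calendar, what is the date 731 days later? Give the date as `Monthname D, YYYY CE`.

September 30, 601 CE

JDN of the 30th of September, 599 CE = 1940115.
1940115 + 731 = 1940846.
JDN 1940846 in the Julian calendar is September 30, 601 CE.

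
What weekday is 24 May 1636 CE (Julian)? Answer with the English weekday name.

This is JDN 2318751 (3 June 1636 Gregorian).
2318751 ≡ 1 (mod 7); counting from Monday = 0 gives Tuesday.

Tuesday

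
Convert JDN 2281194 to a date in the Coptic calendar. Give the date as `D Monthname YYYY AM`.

The proleptic Gregorian equivalent of JDN 2281194 is 6 August 1533.
In the Coptic calendar that day is 3 Mesori 1249 AM.

3 Mesori 1249 AM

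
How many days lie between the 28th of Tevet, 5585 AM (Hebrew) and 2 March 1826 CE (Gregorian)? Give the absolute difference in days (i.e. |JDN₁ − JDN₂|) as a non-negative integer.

408

First date → JDN 2387645; second date → JDN 2388053.
The interval is |2387645 − 2388053| = 408 days.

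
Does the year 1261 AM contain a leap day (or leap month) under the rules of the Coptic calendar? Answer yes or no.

no

1261 mod 4 = 1; in the Coptic calendar a year is leap when year mod 4 = 3, so it is a common year.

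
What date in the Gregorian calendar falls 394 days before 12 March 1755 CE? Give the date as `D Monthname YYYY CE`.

11 February 1754 CE

Counting 394 days back from JDN 2362131 reaches JDN 2361737, which is 11 February 1754 CE.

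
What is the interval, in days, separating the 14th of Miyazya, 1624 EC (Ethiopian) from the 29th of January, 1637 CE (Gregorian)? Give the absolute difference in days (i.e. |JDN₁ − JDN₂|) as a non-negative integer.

JDN of the first date = 2317245.
JDN of the second date = 2318991.
|2318991 − 2317245| = 1746.

1746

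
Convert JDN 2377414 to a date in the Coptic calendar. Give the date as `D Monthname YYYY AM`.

7 Tobi 1513 AM

The Gregorian equivalent of JDN 2377414 is 13 January 1797.
In the Coptic calendar that day is 7 Tobi 1513 AM.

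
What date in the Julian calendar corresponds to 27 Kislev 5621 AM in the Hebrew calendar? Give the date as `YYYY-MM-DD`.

The source date corresponds to 11 December 1860 in the Gregorian calendar (JDN 2400756).
That day falls on 29 November 1860 CE in the Julian calendar.

1860-11-29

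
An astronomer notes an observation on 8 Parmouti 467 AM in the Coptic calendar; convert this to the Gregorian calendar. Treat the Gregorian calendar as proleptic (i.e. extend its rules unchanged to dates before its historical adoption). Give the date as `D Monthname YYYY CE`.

7 April 751 CE

Julian Day Number of the source date = 1995453.
Converting JDN 1995453 to the Gregorian calendar gives 7 April 751 CE.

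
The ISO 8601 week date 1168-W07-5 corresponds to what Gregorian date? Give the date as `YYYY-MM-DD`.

1168-02-16

ISO week 1 of 1168 is the week containing the first Thursday of 1168.
Week 7, day 5 (Friday) lands on 1168-02-16.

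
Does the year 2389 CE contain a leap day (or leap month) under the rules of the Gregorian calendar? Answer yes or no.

no

2389 is not divisible by 4, so it is a common year.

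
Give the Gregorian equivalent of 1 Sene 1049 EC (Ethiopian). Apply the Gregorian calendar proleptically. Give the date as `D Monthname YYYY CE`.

Julian Day Number of the source date = 2107273.
Converting JDN 2107273 to the Gregorian calendar gives 1 June 1057 CE.

1 June 1057 CE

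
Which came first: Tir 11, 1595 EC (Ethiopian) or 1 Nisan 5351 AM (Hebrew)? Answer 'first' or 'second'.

Converting both to JDN: 2306559 vs 2302245; the smaller is the second.

second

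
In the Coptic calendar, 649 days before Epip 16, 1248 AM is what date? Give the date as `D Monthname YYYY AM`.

JDN of Epip 16, 1248 AM = 2280812.
2280812 − 649 = 2280163.
JDN 2280163 in the Coptic calendar is 3 Paopi 1247 AM.

3 Paopi 1247 AM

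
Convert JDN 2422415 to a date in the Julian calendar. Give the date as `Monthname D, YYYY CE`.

JDN 2422415 is 31 March 1920 in the Gregorian calendar.
In the Julian calendar that day is March 18, 1920 CE.

March 18, 1920 CE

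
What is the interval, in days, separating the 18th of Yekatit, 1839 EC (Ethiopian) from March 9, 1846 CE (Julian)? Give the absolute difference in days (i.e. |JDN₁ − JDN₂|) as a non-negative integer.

340

First date → JDN 2395717; second date → JDN 2395377.
The interval is |2395717 − 2395377| = 340 days.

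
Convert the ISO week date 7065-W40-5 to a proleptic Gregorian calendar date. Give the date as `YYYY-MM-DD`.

ISO week 1 of 7065 is the week containing the first Thursday of 7065.
Week 40, day 5 (Friday) lands on 7065-10-06.

7065-10-06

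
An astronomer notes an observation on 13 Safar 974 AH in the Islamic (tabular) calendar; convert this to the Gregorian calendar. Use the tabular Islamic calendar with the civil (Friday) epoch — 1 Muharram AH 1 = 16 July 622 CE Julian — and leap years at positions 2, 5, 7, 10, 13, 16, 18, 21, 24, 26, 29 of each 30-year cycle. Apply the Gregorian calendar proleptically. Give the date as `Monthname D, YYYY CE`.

September 9, 1566 CE

Julian Day Number of the source date = 2293281.
Converting JDN 2293281 to the Gregorian calendar gives 9 September 1566 CE.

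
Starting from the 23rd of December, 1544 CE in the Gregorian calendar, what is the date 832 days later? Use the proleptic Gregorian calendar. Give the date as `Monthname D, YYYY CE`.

April 4, 1547 CE

Counting 832 days forward from JDN 2285351 reaches JDN 2286183, which is April 4, 1547 CE.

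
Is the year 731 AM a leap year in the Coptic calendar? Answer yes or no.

yes

731 mod 4 = 3; in the Coptic calendar a year is leap when year mod 4 = 3, so it is a leap year.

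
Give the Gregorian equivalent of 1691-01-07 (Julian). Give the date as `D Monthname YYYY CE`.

17 January 1691 CE

The Julian–Gregorian offset here is 10 days (Julian trailing).
7 January 1691 Julian + 10 days → 17 January 1691 Gregorian.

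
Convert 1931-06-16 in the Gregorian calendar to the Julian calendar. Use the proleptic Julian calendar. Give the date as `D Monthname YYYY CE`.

The Julian–Gregorian offset here is 13 days (Julian trailing).
16 June 1931 Gregorian − 13 days → 3 June 1931 Julian.

3 June 1931 CE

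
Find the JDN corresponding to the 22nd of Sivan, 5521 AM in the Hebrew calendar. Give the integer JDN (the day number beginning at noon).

2364427

Equivalently 24 June 1761 (Gregorian).
JDN 2299161 is 15 October 1582 CE (Gregorian); the target day is +65266 days from there, so JDN = 2364427.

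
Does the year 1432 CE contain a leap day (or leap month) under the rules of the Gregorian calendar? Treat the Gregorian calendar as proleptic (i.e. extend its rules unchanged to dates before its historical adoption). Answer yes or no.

1432 is divisible by 4 and not by 100, so it is a leap year.

yes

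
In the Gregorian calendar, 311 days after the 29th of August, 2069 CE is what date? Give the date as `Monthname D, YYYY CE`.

The starting date is JDN 2476988; 2476988 + 311 = 2477299.
JDN 2477299 corresponds to July 6, 2070 CE.

July 6, 2070 CE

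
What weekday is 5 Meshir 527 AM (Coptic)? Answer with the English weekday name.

Equivalently 3 February 811 Gregorian, JDN 2017305.
Since JDN mod 7 = 3 (0 = Monday), the day is Thursday.

Thursday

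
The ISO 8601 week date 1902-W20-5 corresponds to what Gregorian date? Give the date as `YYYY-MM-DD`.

ISO week 1 of 1902 is the week containing the first Thursday of 1902.
Week 20, day 5 (Friday) lands on 1902-05-16.

1902-05-16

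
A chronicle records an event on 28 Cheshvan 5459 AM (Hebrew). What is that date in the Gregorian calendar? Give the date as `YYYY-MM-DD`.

1698-11-02

Julian Day Number of the source date = 2341548.
Converting JDN 2341548 to the Gregorian calendar gives 2 November 1698 CE.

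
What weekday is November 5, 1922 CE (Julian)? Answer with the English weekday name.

Saturday

Equivalently 18 November 1922 Gregorian, JDN 2423377.
Since JDN mod 7 = 5 (0 = Monday), the day is Saturday.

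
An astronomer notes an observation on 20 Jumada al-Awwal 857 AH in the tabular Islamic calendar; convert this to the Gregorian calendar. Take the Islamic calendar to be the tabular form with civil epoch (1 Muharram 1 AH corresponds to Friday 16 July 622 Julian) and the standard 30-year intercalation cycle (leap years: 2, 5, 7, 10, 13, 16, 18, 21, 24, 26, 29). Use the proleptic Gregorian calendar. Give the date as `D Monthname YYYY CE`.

Julian Day Number of the source date = 2251915.
Converting JDN 2251915 to the Gregorian calendar gives 7 June 1453 CE.

7 June 1453 CE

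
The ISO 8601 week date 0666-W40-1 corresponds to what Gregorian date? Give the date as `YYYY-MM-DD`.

ISO week 1 of 666 is the week containing the first Thursday of 666.
Week 40, day 1 (Monday) lands on 0666-10-01.

0666-10-01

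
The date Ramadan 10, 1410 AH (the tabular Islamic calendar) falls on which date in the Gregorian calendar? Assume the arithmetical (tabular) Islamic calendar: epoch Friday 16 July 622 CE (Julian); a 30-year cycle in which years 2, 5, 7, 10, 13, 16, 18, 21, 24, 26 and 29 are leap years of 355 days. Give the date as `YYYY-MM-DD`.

Julian Day Number of the source date = 2447988.
Converting JDN 2447988 to the Gregorian calendar gives 6 April 1990 CE.

1990-04-06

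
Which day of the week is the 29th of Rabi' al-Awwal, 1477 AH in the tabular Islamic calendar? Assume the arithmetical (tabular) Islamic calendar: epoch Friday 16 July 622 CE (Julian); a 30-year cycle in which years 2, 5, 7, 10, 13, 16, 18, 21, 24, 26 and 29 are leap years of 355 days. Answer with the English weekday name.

In the Gregorian calendar this is 31 October 2054 (JDN 2471572).
2471572 ≡ 5 (mod 7); counting from Monday = 0 gives Saturday.

Saturday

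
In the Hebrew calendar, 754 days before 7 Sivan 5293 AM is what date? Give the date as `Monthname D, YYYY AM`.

Counting 754 days back from JDN 2281137 reaches JDN 2280383, which is Iyar 21, 5291 AM.

Iyar 21, 5291 AM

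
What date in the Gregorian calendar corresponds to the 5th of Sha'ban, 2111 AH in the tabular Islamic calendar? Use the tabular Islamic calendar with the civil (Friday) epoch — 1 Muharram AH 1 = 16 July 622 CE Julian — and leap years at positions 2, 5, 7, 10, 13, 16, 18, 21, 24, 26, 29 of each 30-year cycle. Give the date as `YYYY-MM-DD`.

Both dates share Julian Day Number 2696365; in the Gregorian calendar that is 18 April 2670 CE.

2670-04-18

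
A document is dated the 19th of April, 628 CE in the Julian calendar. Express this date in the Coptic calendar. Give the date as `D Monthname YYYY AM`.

Both dates share Julian Day Number 1950544; in the Coptic calendar that is 24 Parmouti 344 AM.

24 Parmouti 344 AM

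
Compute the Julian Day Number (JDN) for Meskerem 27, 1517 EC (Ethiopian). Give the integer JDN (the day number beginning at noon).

Equivalently 4 October 1524 (proleptic Gregorian).
JDN 2299161 is 15 October 1582 CE (Gregorian); the target day is −21195 days from there, so JDN = 2277966.

2277966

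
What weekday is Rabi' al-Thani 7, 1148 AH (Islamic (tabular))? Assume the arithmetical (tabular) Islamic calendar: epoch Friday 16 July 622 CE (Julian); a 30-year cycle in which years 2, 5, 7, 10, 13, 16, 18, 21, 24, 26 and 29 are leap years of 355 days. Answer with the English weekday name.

Saturday

In the Gregorian calendar this is 27 August 1735 (JDN 2354994).
2354994 ≡ 5 (mod 7); counting from Monday = 0 gives Saturday.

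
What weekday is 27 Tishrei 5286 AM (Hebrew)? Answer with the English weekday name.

In the proleptic Gregorian calendar this is 24 October 1525 (JDN 2278351).
Since JDN mod 7 = 5 (0 = Monday), the day is Saturday.

Saturday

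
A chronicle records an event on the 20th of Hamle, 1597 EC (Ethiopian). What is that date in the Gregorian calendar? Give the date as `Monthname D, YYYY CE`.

Julian Day Number of the source date = 2307479.
Converting JDN 2307479 to the Gregorian calendar gives 24 July 1605 CE.

July 24, 1605 CE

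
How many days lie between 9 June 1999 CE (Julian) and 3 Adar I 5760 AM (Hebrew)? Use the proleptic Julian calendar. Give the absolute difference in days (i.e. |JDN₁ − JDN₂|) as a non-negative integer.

232

JDN of the first date = 2451352.
JDN of the second date = 2451584.
|2451584 − 2451352| = 232.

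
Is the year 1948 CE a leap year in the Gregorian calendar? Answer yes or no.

1948 is divisible by 4 and not by 100, so it is a leap year.

yes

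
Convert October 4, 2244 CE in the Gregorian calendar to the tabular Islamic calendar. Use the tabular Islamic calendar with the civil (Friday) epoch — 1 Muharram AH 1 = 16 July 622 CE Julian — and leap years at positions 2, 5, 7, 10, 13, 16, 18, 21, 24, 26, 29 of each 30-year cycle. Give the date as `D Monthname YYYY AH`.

Julian Day Number of the source date = 2540941.
Converting JDN 2540941 to the tabular Islamic calendar gives 1 Muharram 1673 AH.

1 Muharram 1673 AH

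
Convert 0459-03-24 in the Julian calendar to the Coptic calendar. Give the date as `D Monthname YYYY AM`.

Both dates share Julian Day Number 1888790; in the Coptic calendar that is 28 Paremhat 175 AM.

28 Paremhat 175 AM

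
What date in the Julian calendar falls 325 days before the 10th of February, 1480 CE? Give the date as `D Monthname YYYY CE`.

The starting date is JDN 2261668; 2261668 − 325 = 2261343.
JDN 2261343 corresponds to 22 March 1479 CE.

22 March 1479 CE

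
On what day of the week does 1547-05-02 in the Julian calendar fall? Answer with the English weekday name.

This is JDN 2286221 (12 May 1547 Gregorian).
2286221 ≡ 0 (mod 7); counting from Monday = 0 gives Monday.

Monday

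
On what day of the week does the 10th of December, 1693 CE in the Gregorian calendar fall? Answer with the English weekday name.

JDN 2339760 mod 7 = 3, and JDN 0 was a Monday, so this is a Thursday.

Thursday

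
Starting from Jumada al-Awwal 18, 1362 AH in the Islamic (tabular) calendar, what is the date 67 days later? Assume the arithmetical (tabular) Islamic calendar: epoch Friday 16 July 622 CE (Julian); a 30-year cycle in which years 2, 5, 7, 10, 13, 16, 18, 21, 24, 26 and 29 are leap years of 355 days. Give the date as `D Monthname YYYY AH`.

The starting date is JDN 2430868; 2430868 + 67 = 2430935.
JDN 2430935 corresponds to 26 Rajab 1362 AH.

26 Rajab 1362 AH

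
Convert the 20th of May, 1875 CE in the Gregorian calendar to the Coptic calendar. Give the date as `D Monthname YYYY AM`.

Julian Day Number of the source date = 2406029.
Converting JDN 2406029 to the Coptic calendar gives 13 Pashons 1591 AM.

13 Pashons 1591 AM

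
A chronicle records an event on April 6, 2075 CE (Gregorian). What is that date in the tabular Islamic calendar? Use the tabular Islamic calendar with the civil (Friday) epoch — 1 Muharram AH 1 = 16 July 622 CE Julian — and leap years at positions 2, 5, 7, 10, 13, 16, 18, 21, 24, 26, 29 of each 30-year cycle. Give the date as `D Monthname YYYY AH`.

19 Rabi' al-Thani 1498 AH

Both dates share Julian Day Number 2479034; in the tabular Islamic calendar that is 19 Rabi' al-Thani 1498 AH.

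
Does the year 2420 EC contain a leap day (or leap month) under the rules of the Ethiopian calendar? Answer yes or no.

2420 mod 4 = 0; in the Ethiopian calendar a year is leap when year mod 4 = 3, so it is a common year.

no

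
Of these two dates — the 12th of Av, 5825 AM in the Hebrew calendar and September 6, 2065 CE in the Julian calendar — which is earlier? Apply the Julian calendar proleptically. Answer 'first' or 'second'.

first

The two dates have Julian Day Numbers 2475512 and 2475548 respectively.
Since 2475512 < 2475548, the first date comes first.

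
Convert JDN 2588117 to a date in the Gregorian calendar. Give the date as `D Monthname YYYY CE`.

3 December 2373 CE

JDN 2451545 is 1 Jan 2000; 2588117 is +136572 days from there.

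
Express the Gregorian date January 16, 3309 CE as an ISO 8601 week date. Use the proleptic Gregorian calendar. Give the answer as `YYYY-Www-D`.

The weekday is Wednesday (ISO weekday 3).
That Wednesday belongs to ISO week 3 of ISO year 3309.

3309-W03-3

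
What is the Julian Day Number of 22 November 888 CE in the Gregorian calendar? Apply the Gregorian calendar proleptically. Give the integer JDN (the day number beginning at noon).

2045722

JDN 2299161 is 15 October 1582 CE (Gregorian); the target day is −253439 days from there, so JDN = 2045722.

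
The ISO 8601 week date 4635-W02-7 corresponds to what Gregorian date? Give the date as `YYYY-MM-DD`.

ISO week 1 of 4635 is the week containing the first Thursday of 4635.
Week 2, day 7 (Sunday) lands on 4635-01-11.

4635-01-11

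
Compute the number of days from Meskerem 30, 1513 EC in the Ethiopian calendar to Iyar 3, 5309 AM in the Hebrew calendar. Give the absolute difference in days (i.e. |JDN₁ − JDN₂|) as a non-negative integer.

10443

JDN of the first date = 2276508.
JDN of the second date = 2286951.
|2286951 − 2276508| = 10443.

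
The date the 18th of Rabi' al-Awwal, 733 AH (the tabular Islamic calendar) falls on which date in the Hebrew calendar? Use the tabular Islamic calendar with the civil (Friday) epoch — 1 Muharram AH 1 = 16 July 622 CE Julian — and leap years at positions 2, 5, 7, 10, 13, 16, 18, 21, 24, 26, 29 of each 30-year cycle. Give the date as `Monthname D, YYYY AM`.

Both dates share Julian Day Number 2207912; in the Hebrew calendar that is 18 Kislev 5093 AM.

Kislev 18, 5093 AM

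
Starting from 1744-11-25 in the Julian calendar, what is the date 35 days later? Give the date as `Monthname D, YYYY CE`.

December 30, 1744 CE

JDN of 1744-11-25 = 2358383.
2358383 + 35 = 2358418.
JDN 2358418 in the Julian calendar is December 30, 1744 CE.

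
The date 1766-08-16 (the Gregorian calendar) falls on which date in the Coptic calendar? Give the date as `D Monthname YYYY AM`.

Both dates share Julian Day Number 2366306; in the Coptic calendar that is 12 Mesori 1482 AM.

12 Mesori 1482 AM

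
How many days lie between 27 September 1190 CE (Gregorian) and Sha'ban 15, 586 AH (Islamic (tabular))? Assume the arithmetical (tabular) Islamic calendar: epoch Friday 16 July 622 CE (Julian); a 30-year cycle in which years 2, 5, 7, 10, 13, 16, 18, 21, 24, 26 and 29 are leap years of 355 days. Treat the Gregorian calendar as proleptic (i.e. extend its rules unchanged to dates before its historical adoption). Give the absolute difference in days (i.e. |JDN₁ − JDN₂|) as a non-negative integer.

3

First date → JDN 2155968; second date → JDN 2155965.
The interval is |2155968 − 2155965| = 3 days.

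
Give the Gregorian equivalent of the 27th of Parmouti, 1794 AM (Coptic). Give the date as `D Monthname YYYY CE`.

Julian Day Number of the source date = 2480159.
Converting JDN 2480159 to the Gregorian calendar gives 5 May 2078 CE.

5 May 2078 CE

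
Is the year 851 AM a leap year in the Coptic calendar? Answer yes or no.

yes

851 mod 4 = 3; in the Coptic calendar a year is leap when year mod 4 = 3, so it is a leap year.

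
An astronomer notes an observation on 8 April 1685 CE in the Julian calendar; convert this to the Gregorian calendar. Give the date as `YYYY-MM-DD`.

At this point the Julian calendar is 10 days behind the Gregorian.
8 April 1685 Julian + 10 days → 18 April 1685 Gregorian.

1685-04-18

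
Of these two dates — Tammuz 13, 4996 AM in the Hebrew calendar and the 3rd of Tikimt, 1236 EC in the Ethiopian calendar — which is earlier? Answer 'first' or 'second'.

The two dates have Julian Day Numbers 2172676 and 2175337 respectively.
Since 2172676 < 2175337, the first date comes first.

first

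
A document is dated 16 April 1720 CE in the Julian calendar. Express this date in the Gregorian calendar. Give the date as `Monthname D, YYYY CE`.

The Julian–Gregorian offset here is 11 days (Julian trailing).
16 April 1720 Julian + 11 days → 27 April 1720 Gregorian.

April 27, 1720 CE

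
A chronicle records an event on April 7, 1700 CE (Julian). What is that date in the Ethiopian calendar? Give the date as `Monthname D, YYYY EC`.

The source date corresponds to 18 April 1700 in the Gregorian calendar (JDN 2342080).
That day falls on 12 Miyazya 1692 EC in the Ethiopian calendar.

Miyazya 12, 1692 EC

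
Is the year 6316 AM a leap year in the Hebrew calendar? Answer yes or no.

Hebrew year 6316 is year 8 of its 19-year Metonic cycle; leap years are at positions 3, 6, 8, 11, 14, 17, 19, so it is a leap year (13 months).

yes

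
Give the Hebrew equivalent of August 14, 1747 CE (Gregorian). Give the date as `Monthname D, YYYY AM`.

Both dates share Julian Day Number 2359364; in the Hebrew calendar that is 8 Elul 5507 AM.

Elul 8, 5507 AM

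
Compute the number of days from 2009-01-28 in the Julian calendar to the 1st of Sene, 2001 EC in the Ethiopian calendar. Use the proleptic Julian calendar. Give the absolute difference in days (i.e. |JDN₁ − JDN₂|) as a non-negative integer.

JDN of the first date = 2454873.
JDN of the second date = 2454991.
|2454991 − 2454873| = 118.

118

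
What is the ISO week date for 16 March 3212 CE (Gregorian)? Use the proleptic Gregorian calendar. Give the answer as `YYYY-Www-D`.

The weekday is Friday (ISO weekday 5).
That Friday belongs to ISO week 11 of ISO year 3212.

3212-W11-5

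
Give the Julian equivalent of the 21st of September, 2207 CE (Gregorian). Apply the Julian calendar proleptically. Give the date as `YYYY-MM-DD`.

2207-09-06

The Julian–Gregorian offset here is 15 days (Julian trailing).
21 September 2207 Gregorian − 15 days → 6 September 2207 Julian.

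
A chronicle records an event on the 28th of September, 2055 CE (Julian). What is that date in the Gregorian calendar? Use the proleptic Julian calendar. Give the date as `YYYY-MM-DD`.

At this point the Julian calendar is 13 days behind the Gregorian.
28 September 2055 Julian + 13 days → 11 October 2055 Gregorian.

2055-10-11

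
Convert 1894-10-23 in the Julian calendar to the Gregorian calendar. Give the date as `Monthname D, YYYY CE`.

For dates in this range the Gregorian date is 12 days ahead of the Julian.
23 October 1894 Julian + 12 days → 4 November 1894 Gregorian.

November 4, 1894 CE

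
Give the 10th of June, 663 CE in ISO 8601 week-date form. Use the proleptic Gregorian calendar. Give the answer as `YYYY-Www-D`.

The weekday is Wednesday (ISO weekday 3).
That Wednesday belongs to ISO week 24 of ISO year 663.

0663-W24-3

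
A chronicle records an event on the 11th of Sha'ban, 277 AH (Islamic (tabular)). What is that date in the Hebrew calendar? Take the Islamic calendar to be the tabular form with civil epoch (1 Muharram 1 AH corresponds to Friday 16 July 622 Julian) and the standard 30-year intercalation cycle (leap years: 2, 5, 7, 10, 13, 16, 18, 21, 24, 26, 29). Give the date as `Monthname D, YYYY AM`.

Both dates share Julian Day Number 2046462; in the Hebrew calendar that is 11 Kislev 4651 AM.

Kislev 11, 4651 AM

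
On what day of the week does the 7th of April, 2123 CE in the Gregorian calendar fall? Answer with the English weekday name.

Wednesday

2496566 ≡ 2 (mod 7); counting from Monday = 0 gives Wednesday.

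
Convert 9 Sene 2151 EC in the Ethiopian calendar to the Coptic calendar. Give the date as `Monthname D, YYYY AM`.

Paoni 9, 1875 AM

Both dates share Julian Day Number 2509786; in the Coptic calendar that is 9 Paoni 1875 AM.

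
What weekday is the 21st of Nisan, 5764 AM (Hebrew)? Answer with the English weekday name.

This is JDN 2453108 (12 April 2004 Gregorian).
JDN 2453108 mod 7 = 0, and JDN 0 was a Monday, so this is a Monday.

Monday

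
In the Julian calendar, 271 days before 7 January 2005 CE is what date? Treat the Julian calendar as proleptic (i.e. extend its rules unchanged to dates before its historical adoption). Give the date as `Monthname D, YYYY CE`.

April 11, 2004 CE

Counting 271 days back from JDN 2453391 reaches JDN 2453120, which is April 11, 2004 CE.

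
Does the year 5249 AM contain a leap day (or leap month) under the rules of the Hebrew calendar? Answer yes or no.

no

Hebrew year 5249 is year 5 of its 19-year Metonic cycle; leap years are at positions 3, 6, 8, 11, 14, 17, 19, so it is a common year (12 months).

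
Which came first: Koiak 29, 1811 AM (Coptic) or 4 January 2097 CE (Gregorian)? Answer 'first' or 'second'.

First date → JDN 2486250; second date → JDN 2486978.
JDN 2486250 < JDN 2486978, so the first date is earlier.

first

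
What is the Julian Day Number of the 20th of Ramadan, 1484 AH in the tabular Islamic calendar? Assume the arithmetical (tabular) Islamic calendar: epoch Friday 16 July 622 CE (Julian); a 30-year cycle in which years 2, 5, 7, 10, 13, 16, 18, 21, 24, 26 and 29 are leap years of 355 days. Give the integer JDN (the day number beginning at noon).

Equivalently 31 January 2062 (Gregorian).
JDN 2299161 is 15 October 1582 CE (Gregorian); the target day is +175060 days from there, so JDN = 2474221.

2474221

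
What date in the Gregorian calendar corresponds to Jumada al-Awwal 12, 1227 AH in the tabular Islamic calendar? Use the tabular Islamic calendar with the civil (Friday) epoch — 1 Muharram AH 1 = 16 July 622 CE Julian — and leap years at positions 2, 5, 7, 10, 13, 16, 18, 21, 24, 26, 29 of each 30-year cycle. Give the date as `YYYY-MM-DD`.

Both dates share Julian Day Number 2383023; in the Gregorian calendar that is 24 May 1812 CE.

1812-05-24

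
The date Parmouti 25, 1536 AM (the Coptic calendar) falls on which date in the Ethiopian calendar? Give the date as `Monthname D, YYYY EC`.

Miyazya 25, 1812 EC

Julian Day Number of the source date = 2385923.
Converting JDN 2385923 to the Ethiopian calendar gives 25 Miyazya 1812 EC.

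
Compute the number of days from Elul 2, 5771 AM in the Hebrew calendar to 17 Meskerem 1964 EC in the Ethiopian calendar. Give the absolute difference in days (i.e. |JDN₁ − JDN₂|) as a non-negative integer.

14583

JDN of the first date = 2455806.
JDN of the second date = 2441223.
|2441223 − 2455806| = 14583.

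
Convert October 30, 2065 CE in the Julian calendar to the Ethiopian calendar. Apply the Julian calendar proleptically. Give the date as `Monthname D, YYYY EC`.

The source date corresponds to 12 November 2065 in the Gregorian calendar (JDN 2475602).
That day falls on 3 Hidar 2058 EC in the Ethiopian calendar.

Hidar 3, 2058 EC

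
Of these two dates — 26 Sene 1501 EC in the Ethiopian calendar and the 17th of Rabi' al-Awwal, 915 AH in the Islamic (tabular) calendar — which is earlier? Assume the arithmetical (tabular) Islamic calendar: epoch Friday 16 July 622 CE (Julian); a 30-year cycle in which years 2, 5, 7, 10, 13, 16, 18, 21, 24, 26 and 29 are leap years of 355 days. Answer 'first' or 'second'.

first

Converting both to JDN: 2272391 vs 2272406; the smaller is the first.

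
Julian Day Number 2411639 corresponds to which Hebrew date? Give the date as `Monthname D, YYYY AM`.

The Gregorian equivalent of JDN 2411639 is 28 September 1890.
In the Hebrew calendar that day is Tishrei 14, 5651 AM.

Tishrei 14, 5651 AM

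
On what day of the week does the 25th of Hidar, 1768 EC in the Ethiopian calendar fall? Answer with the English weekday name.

Sunday

This is JDN 2369702 (3 December 1775 Gregorian).
Since JDN mod 7 = 6 (0 = Monday), the day is Sunday.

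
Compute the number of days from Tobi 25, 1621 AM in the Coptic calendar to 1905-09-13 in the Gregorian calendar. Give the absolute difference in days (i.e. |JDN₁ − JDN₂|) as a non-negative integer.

First date → JDN 2416879; second date → JDN 2417102.
The interval is |2416879 − 2417102| = 223 days.

223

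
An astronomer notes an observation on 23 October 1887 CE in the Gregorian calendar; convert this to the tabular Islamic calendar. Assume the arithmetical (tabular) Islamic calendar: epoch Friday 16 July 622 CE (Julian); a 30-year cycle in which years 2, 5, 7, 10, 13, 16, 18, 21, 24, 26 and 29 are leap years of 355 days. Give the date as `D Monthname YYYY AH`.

5 Safar 1305 AH

Julian Day Number of the source date = 2410568.
Converting JDN 2410568 to the tabular Islamic calendar gives 5 Safar 1305 AH.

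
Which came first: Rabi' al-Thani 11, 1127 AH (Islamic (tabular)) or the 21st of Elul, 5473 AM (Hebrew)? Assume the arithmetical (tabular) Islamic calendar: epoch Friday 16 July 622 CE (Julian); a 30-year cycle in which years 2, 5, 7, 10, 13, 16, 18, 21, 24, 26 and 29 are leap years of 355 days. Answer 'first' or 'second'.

The two dates have Julian Day Numbers 2347556 and 2346975 respectively.
Since 2346975 < 2347556, the second date comes first.

second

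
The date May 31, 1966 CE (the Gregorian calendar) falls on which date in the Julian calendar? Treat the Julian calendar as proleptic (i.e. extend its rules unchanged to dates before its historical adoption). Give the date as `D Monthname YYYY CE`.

The Julian–Gregorian offset here is 13 days (Julian trailing).
31 May 1966 Gregorian − 13 days → 18 May 1966 Julian.

18 May 1966 CE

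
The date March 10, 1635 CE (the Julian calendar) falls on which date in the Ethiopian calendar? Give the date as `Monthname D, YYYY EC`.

The source date corresponds to 20 March 1635 in the Gregorian calendar (JDN 2318310).
That day falls on 14 Megabit 1627 EC in the Ethiopian calendar.

Megabit 14, 1627 EC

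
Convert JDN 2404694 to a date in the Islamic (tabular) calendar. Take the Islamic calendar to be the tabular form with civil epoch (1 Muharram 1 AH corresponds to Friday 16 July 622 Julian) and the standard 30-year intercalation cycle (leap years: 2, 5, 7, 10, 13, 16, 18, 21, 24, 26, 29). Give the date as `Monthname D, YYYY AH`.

The Gregorian equivalent of JDN 2404694 is 23 September 1871.
In the tabular Islamic calendar that day is Rajab 8, 1288 AH.

Rajab 8, 1288 AH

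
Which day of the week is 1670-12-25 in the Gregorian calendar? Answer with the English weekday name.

Thursday

JDN 2331374 mod 7 = 3, and JDN 0 was a Monday, so this is a Thursday.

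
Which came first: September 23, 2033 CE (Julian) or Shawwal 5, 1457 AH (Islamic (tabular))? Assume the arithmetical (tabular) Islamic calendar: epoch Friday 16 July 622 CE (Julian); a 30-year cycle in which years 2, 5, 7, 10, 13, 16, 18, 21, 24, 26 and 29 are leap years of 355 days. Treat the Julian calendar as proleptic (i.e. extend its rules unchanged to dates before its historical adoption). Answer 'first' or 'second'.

first

The two dates have Julian Day Numbers 2463877 and 2464668 respectively.
Since 2463877 < 2464668, the first date comes first.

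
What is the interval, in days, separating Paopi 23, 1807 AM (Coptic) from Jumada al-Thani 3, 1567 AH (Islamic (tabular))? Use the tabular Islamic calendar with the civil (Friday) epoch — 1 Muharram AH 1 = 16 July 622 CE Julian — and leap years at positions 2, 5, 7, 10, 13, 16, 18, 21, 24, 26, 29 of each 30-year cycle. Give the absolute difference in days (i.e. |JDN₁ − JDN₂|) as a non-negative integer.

18805

JDN of the first date = 2484723.
JDN of the second date = 2503528.
|2503528 − 2484723| = 18805.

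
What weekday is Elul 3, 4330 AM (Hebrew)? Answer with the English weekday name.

Wednesday

This is JDN 1929482 (22 August 570 Gregorian).
Since JDN mod 7 = 2 (0 = Monday), the day is Wednesday.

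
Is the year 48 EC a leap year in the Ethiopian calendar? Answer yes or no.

48 mod 4 = 0; in the Ethiopian calendar a year is leap when year mod 4 = 3, so it is a common year.

no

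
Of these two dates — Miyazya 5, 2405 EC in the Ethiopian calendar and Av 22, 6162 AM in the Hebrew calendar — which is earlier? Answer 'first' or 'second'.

second

Converting both to JDN: 2602496 vs 2598605; the smaller is the second.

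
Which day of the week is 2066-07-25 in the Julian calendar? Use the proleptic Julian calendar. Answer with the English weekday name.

This is JDN 2475870 (7 August 2066 Gregorian).
Since JDN mod 7 = 5 (0 = Monday), the day is Saturday.

Saturday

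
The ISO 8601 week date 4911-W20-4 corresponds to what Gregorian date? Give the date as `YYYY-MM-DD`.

ISO week 1 of 4911 is the week containing the first Thursday of 4911.
Week 20, day 4 (Thursday) lands on 4911-05-14.

4911-05-14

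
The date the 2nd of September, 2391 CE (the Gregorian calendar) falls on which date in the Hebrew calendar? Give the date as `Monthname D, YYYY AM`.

Elul 2, 6151 AM

Julian Day Number of the source date = 2594599.
Converting JDN 2594599 to the Hebrew calendar gives 2 Elul 6151 AM.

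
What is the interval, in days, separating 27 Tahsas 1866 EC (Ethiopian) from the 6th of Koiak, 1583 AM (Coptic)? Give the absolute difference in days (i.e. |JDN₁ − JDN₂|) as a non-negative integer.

First date → JDN 2405528; second date → JDN 2402950.
The interval is |2405528 − 2402950| = 2578 days.

2578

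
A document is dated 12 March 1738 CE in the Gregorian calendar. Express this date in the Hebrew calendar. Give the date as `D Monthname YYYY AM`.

Both dates share Julian Day Number 2355922; in the Hebrew calendar that is 20 Adar 5498 AM.

20 Adar 5498 AM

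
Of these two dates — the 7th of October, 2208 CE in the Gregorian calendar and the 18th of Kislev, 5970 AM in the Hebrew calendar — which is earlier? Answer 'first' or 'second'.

first

Converting both to JDN: 2527795 vs 2528230; the smaller is the first.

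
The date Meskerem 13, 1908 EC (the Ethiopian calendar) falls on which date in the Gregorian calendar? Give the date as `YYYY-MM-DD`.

Both dates share Julian Day Number 2420765; in the Gregorian calendar that is 24 September 1915 CE.

1915-09-24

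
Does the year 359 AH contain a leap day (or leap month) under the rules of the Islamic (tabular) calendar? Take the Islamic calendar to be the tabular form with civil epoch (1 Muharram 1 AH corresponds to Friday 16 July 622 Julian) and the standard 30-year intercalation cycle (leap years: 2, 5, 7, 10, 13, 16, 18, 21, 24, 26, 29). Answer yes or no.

Year 359 AH is year 29 of its 30-year cycle; leap positions are 2, 5, 7, 10, 13, 16, 18, 21, 24, 26, 29, so it is a leap year (355 days).

yes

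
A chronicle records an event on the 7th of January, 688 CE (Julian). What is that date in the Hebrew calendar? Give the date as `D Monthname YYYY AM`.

28 Tevet 4448 AM

Julian Day Number of the source date = 1972356.
Converting JDN 1972356 to the Hebrew calendar gives 28 Tevet 4448 AM.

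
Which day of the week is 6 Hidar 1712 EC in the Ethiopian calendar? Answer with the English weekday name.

Equivalently 14 November 1719 Gregorian, JDN 2349229.
JDN 2349229 mod 7 = 1, and JDN 0 was a Monday, so this is a Tuesday.

Tuesday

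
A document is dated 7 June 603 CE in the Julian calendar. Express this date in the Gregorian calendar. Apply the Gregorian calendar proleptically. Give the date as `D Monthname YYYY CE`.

For dates in this range the Gregorian date is 3 days ahead of the Julian.
7 June 603 Julian + 3 days → 10 June 603 Gregorian.

10 June 603 CE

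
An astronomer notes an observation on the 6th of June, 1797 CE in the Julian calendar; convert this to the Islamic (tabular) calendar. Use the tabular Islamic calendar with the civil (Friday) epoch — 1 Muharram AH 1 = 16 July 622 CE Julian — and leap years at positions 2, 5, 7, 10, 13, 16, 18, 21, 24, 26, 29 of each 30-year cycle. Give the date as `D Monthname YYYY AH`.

Both dates share Julian Day Number 2377569; in the tabular Islamic calendar that is 21 Dhu al-Hijjah 1211 AH.

21 Dhu al-Hijjah 1211 AH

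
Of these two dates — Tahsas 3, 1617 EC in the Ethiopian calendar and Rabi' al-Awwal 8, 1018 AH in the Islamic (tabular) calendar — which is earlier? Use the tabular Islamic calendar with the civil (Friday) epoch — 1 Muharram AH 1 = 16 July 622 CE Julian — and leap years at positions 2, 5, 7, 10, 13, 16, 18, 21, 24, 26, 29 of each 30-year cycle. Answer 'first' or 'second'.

Converting both to JDN: 2314557 vs 2308897; the smaller is the second.

second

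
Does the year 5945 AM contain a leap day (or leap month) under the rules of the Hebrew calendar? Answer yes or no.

Hebrew year 5945 is year 17 of its 19-year Metonic cycle; leap years are at positions 3, 6, 8, 11, 14, 17, 19, so it is a leap year (13 months).

yes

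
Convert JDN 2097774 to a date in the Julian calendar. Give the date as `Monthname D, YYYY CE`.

The proleptic Gregorian equivalent of JDN 2097774 is 30 May 1031.
In the Julian calendar that day is May 24, 1031 CE.

May 24, 1031 CE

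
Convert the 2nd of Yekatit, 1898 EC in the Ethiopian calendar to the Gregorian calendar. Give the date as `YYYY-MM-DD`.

Both dates share Julian Day Number 2417251; in the Gregorian calendar that is 9 February 1906 CE.

1906-02-09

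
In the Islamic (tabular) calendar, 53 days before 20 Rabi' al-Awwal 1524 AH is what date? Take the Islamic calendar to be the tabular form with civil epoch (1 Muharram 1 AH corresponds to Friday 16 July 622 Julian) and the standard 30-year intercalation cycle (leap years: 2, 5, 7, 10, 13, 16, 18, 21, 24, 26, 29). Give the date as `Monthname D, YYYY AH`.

Counting 53 days back from JDN 2488218 reaches JDN 2488165, which is Muharram 26, 1524 AH.

Muharram 26, 1524 AH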